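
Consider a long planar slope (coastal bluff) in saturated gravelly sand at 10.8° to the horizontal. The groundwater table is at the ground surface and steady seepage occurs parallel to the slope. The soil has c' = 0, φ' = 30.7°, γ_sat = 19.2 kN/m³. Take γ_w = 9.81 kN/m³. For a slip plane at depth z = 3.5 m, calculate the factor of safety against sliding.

FS = 1.52

With seepage parallel to the slope and the water table at the surface, the effective normal stress on the slip plane uses the buoyant unit weight γ' = γ_sat − γ_w while the driving shear stress uses γ_sat:
FS = [c' + γ' z cos²β tanφ'] / [γ_sat z sinβ cosβ]
(For c' = 0 this reduces to FS = (γ'/γ_sat)·tanφ'/tanβ.)
γ' = 19.2 − 9.81 = 9.39 kN/m³
Numerator = 0.0 + 9.39·3.5·cos²10.8°·tan30.7° = 0.0 + 9.39·3.5·0.9649·0.5938 = 18.829 kPa
Denominator = 19.2·3.5·sin10.8°·cos10.8° = 19.2·3.5·0.1874·0.9823 = 12.369 kPa
FS = 18.829 / 12.369 = 1.522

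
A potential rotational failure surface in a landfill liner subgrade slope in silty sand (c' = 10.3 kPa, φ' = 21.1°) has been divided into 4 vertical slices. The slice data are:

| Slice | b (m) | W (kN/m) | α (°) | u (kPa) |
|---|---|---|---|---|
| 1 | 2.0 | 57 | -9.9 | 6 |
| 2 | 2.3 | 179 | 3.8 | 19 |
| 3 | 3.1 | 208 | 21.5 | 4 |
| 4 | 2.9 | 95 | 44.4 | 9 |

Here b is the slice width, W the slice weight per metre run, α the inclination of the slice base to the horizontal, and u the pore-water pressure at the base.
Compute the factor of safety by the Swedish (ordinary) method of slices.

Ordinary method of slices: FS = Σ[c'·Δl_i + (W_i cosα_i − u_i·Δl_i)·tanφ'] / Σ W_i sinα_i, with Δl_i = b_i / cosα_i.
Slice 1: Δl = 2.0/cos(-9.9°) = 2.030 m; N'_1 = 57·cos(-9.9°) − 6·2.030 = 44.0; c'Δl = 20.91; W sinα = -9.8
Slice 2: Δl = 2.3/cos3.8° = 2.305 m; N'_2 = 179·cos3.8° − 19·2.305 = 134.8; c'Δl = 23.74; W sinα = 11.9
Slice 3: Δl = 3.1/cos21.5° = 3.332 m; N'_3 = 208·cos21.5° − 4·3.332 = 180.2; c'Δl = 34.32; W sinα = 76.2
Slice 4: Δl = 2.9/cos44.4° = 4.059 m; N'_4 = 95·cos44.4° − 9·4.059 = 31.3; c'Δl = 41.81; W sinα = 66.5
Σc'Δl = 120.8 kN/m; ΣN' = 390.3 kN/m; ΣW sinα = 144.8 kN/m
Resisting = 120.8 + 390.3·tan21.1° = 120.8 + 150.6 = 271.4 kN/m
FS = 271.4 / 144.8 = 1.875

FS = 1.87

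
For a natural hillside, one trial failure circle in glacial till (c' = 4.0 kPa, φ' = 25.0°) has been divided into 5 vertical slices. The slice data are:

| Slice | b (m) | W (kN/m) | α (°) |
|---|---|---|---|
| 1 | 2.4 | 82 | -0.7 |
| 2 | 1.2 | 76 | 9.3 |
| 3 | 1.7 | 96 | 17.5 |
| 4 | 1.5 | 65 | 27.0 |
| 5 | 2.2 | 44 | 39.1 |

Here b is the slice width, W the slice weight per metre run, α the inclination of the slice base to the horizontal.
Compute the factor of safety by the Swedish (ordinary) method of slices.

Ordinary method of slices: FS = Σ[c'·Δl_i + (W_i cosα_i)·tanφ'] / Σ W_i sinα_i, with Δl_i = b_i / cosα_i.
Slice 1: Δl = 2.4/cos(-0.7°) = 2.400 m; N'_1 = 82·cos(-0.7°) = 82.0; c'Δl = 9.60; W sinα = -1.0
Slice 2: Δl = 1.2/cos9.3° = 1.216 m; N'_2 = 76·cos9.3° = 75.0; c'Δl = 4.86; W sinα = 12.3
Slice 3: Δl = 1.7/cos17.5° = 1.782 m; N'_3 = 96·cos17.5° = 91.6; c'Δl = 7.13; W sinα = 28.9
Slice 4: Δl = 1.5/cos27.0° = 1.683 m; N'_4 = 65·cos27.0° = 57.9; c'Δl = 6.73; W sinα = 29.5
Slice 5: Δl = 2.2/cos39.1° = 2.835 m; N'_5 = 44·cos39.1° = 34.1; c'Δl = 11.34; W sinα = 27.7
Σc'Δl = 39.7 kN/m; ΣN' = 340.6 kN/m; ΣW sinα = 97.4 kN/m
Resisting = 39.7 + 340.6·tan25.0° = 39.7 + 158.8 = 198.5 kN/m
FS = 198.5 / 97.4 = 2.038

FS = 2.04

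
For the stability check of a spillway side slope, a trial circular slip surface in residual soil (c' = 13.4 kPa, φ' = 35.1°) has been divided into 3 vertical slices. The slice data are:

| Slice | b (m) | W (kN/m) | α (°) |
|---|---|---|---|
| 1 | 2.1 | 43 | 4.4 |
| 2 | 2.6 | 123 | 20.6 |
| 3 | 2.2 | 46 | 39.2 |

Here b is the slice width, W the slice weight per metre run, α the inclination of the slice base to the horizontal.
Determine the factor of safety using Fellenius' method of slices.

Ordinary method of slices: FS = Σ[c'·Δl_i + (W_i cosα_i)·tanφ'] / Σ W_i sinα_i, with Δl_i = b_i / cosα_i.
Slice 1: Δl = 2.1/cos4.4° = 2.106 m; N'_1 = 43·cos4.4° = 42.9; c'Δl = 28.22; W sinα = 3.3
Slice 2: Δl = 2.6/cos20.6° = 2.778 m; N'_2 = 123·cos20.6° = 115.1; c'Δl = 37.22; W sinα = 43.3
Slice 3: Δl = 2.2/cos39.2° = 2.839 m; N'_3 = 46·cos39.2° = 35.6; c'Δl = 38.04; W sinα = 29.1
Σc'Δl = 103.5 kN/m; ΣN' = 193.7 kN/m; ΣW sinα = 75.6 kN/m
Resisting = 103.5 + 193.7·tan35.1° = 103.5 + 136.1 = 239.6 kN/m
FS = 239.6 / 75.6 = 3.167

FS = 3.17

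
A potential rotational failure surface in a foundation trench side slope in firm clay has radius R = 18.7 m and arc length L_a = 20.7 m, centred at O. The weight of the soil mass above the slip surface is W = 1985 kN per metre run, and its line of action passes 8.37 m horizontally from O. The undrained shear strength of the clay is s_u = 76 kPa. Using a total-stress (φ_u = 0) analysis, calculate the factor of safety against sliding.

FS = 1.77

Taking moments about the centre O, the resisting moment is provided by the undrained shear strength acting along the arc:
M_R = s_u·L_a·R = 76·20.70·18.7 = 29418.8 kN·m/m
M_D = W·d = 1985·8.37 = 16614.4 kN·m/m
FS = M_R / M_D = 29418.8 / 16614.4 = 1.771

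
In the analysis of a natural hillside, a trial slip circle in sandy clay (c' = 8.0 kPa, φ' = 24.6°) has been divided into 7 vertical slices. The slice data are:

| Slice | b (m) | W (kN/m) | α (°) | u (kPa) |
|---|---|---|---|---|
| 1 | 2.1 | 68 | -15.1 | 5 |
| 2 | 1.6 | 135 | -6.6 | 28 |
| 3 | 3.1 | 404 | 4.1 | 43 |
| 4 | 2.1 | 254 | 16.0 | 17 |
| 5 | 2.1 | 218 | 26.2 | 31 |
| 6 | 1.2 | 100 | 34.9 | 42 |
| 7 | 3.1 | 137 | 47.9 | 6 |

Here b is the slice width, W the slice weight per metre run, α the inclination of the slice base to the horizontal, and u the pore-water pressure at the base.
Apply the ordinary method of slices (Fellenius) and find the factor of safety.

Ordinary method of slices: FS = Σ[c'·Δl_i + (W_i cosα_i − u_i·Δl_i)·tanφ'] / Σ W_i sinα_i, with Δl_i = b_i / cosα_i.
Slice 1: Δl = 2.1/cos(-15.1°) = 2.175 m; N'_1 = 68·cos(-15.1°) − 5·2.175 = 54.8; c'Δl = 17.40; W sinα = -17.7
Slice 2: Δl = 1.6/cos(-6.6°) = 1.611 m; N'_2 = 135·cos(-6.6°) − 28·1.611 = 89.0; c'Δl = 12.89; W sinα = -15.5
Slice 3: Δl = 3.1/cos4.1° = 3.108 m; N'_3 = 404·cos4.1° − 43·3.108 = 269.3; c'Δl = 24.86; W sinα = 28.9
Slice 4: Δl = 2.1/cos16.0° = 2.185 m; N'_4 = 254·cos16.0° − 17·2.185 = 207.0; c'Δl = 17.48; W sinα = 70.0
Slice 5: Δl = 2.1/cos26.2° = 2.340 m; N'_5 = 218·cos26.2° − 31·2.340 = 123.0; c'Δl = 18.72; W sinα = 96.2
Slice 6: Δl = 1.2/cos34.9° = 1.463 m; N'_6 = 100·cos34.9° − 42·1.463 = 20.6; c'Δl = 11.71; W sinα = 57.2
Slice 7: Δl = 3.1/cos47.9° = 4.624 m; N'_7 = 137·cos47.9° − 6·4.624 = 64.1; c'Δl = 36.99; W sinα = 101.7
Σc'Δl = 140.0 kN/m; ΣN' = 827.8 kN/m; ΣW sinα = 320.8 kN/m
Resisting = 140.0 + 827.8·tan24.6° = 140.0 + 379.0 = 519.1 kN/m
FS = 519.1 / 320.8 = 1.618

FS = 1.62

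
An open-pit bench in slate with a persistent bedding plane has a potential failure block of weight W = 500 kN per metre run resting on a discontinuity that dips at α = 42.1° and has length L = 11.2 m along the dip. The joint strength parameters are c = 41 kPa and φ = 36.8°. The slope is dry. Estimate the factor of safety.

FS = 2.20

Resolving the block weight along and normal to the plane and applying the Mohr–Coulomb strength on the joint:
N' = W cosα = 500·cos42.1° = 371.0 kN/m
Driving force T = W sinα = 500·sin42.1° = 335.2 kN/m
Resisting force R = c·L + N'·tanφ = 41·11.2 + 371.0·tan36.8° = 459.2 + 277.5 = 736.7 kN/m
FS = R / T = 736.7 / 335.2 = 2.198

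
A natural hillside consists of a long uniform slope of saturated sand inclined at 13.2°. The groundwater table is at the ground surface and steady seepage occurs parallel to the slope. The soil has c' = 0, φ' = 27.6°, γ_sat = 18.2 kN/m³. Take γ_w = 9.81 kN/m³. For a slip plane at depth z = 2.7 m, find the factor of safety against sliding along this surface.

FS = 1.03

With seepage parallel to the slope and the water table at the surface, the effective normal stress on the slip plane uses the buoyant unit weight γ' = γ_sat − γ_w while the driving shear stress uses γ_sat:
FS = [c' + γ' z cos²β tanφ'] / [γ_sat z sinβ cosβ]
(For c' = 0 this reduces to FS = (γ'/γ_sat)·tanφ'/tanβ.)
γ' = 18.2 − 9.81 = 8.39 kN/m³
Numerator = 0.0 + 8.39·2.7·cos²13.2°·tan27.6° = 0.0 + 8.39·2.7·0.9479·0.5228 = 11.225 kPa
Denominator = 18.2·2.7·sin13.2°·cos13.2° = 18.2·2.7·0.2284·0.9736 = 10.925 kPa
FS = 11.225 / 10.925 = 1.028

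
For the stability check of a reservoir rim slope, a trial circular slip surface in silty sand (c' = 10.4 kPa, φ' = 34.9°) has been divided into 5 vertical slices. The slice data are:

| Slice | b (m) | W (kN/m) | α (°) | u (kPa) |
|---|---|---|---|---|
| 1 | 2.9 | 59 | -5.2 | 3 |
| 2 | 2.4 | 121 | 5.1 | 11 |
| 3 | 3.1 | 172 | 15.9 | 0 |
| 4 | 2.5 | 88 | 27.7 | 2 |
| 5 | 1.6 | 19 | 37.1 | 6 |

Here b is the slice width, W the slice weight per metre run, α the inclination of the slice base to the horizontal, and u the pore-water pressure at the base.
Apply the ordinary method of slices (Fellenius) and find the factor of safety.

Ordinary method of slices: FS = Σ[c'·Δl_i + (W_i cosα_i − u_i·Δl_i)·tanφ'] / Σ W_i sinα_i, with Δl_i = b_i / cosα_i.
Slice 1: Δl = 2.9/cos(-5.2°) = 2.912 m; N'_1 = 59·cos(-5.2°) − 3·2.912 = 50.0; c'Δl = 30.28; W sinα = -5.3
Slice 2: Δl = 2.4/cos5.1° = 2.410 m; N'_2 = 121·cos5.1° − 11·2.410 = 94.0; c'Δl = 25.06; W sinα = 10.8
Slice 3: Δl = 3.1/cos15.9° = 3.223 m; N'_3 = 172·cos15.9° − 0·3.223 = 165.4; c'Δl = 33.52; W sinα = 47.1
Slice 4: Δl = 2.5/cos27.7° = 2.824 m; N'_4 = 88·cos27.7° − 2·2.824 = 72.3; c'Δl = 29.37; W sinα = 40.9
Slice 5: Δl = 1.6/cos37.1° = 2.006 m; N'_5 = 19·cos37.1° − 6·2.006 = 3.1; c'Δl = 20.86; W sinα = 11.5
Σc'Δl = 139.1 kN/m; ΣN' = 384.8 kN/m; ΣW sinα = 104.9 kN/m
Resisting = 139.1 + 384.8·tan34.9° = 139.1 + 268.5 = 407.6 kN/m
FS = 407.6 / 104.9 = 3.885

FS = 3.89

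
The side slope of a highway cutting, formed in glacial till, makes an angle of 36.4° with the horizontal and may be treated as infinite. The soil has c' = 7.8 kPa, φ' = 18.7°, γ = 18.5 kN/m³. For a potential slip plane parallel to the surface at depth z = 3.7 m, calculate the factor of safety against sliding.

FS = 0.70

For an infinite slope with a slip plane parallel to the surface (no pore pressure): FS = [c' + γz cos²β tanφ'] / [γz sinβ cosβ].
γz = 18.5·3.7 = 68.45 kN/m²
Numerator = 7.8 + 68.45·cos²36.4°·tan18.7° = 7.8 + 68.45·0.6479·0.3385 = 22.810 kPa
Denominator = 68.45·sin36.4°·cos36.4° = 68.45·0.5934·0.8049 = 32.694 kPa
FS = 22.810 / 32.694 = 0.698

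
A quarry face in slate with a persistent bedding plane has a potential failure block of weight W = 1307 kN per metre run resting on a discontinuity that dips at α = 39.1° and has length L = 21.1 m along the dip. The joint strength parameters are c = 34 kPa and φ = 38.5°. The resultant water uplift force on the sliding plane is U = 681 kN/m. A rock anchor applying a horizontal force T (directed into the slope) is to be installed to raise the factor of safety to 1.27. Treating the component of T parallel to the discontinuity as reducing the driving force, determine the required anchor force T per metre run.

Resolving forces along and normal to the sliding plane, with the horizontal anchor force T adding T·sinα to the effective normal force and T·cosα acting up the plane against the driving force:
FS = [cL + (W cosα − U + T sinα) tanφ] / [W sinα − T cosα]
Without the anchor: N' = 333.3 kN/m, driving T_d = 824.3 kN/m, resisting R = 34·21.1 + 333.3·tan38.5° = 982.5 kN/m, FS = 1.19.
Setting FS = 1.27 and solving for T:
1.27·(824.3 − T cos39.1°) = 982.5 + T sin39.1°·tan38.5°
T·(sin39.1°·tan38.5° + 1.27·cos39.1°) = 1.27·824.3 − 982.5
T·(0.6307·0.7954 + 1.27·0.7760) = 1046.9 − 982.5 = 64.3
T·1.4872 = 64.3
T = 43.3 kN/m

T = 43 kN/m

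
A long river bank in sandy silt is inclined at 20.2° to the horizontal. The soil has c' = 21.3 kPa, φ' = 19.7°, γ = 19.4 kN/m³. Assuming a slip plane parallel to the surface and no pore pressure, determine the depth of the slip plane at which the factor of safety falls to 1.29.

Setting FS = 1.29 in FS = [c' + γz cos²β tanφ'] / [γz sinβ cosβ] and solving for z:
z = c' / [γ cosβ (FS·sinβ − cosβ·tanφ')]
  = 21.3 / [19.4·cos20.2°·(1.29·sin20.2° − cos20.2°·tan19.7°)]
  = 21.3 / [19.4·0.9385·(1.29·0.3453 − 0.9385·0.3581)]
  = 21.3 / 1.9919 = 10.693 m

z = 10.69 m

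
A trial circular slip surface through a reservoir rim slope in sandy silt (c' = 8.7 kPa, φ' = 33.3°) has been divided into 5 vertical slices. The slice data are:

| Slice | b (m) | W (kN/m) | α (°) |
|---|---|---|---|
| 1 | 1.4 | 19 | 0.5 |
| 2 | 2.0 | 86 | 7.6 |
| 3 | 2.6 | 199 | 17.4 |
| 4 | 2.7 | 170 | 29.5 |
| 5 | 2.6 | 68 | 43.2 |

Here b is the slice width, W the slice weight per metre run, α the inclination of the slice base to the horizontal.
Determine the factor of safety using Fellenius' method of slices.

FS = 2.16

Ordinary method of slices: FS = Σ[c'·Δl_i + (W_i cosα_i)·tanφ'] / Σ W_i sinα_i, with Δl_i = b_i / cosα_i.
Slice 1: Δl = 1.4/cos0.5° = 1.400 m; N'_1 = 19·cos0.5° = 19.0; c'Δl = 12.18; W sinα = 0.2
Slice 2: Δl = 2.0/cos7.6° = 2.018 m; N'_2 = 86·cos7.6° = 85.2; c'Δl = 17.55; W sinα = 11.4
Slice 3: Δl = 2.6/cos17.4° = 2.725 m; N'_3 = 199·cos17.4° = 189.9; c'Δl = 23.70; W sinα = 59.5
Slice 4: Δl = 2.7/cos29.5° = 3.102 m; N'_4 = 170·cos29.5° = 148.0; c'Δl = 26.99; W sinα = 83.7
Slice 5: Δl = 2.6/cos43.2° = 3.567 m; N'_5 = 68·cos43.2° = 49.6; c'Δl = 31.03; W sinα = 46.5
Σc'Δl = 111.5 kN/m; ΣN' = 491.7 kN/m; ΣW sinα = 201.3 kN/m
Resisting = 111.5 + 491.7·tan33.3° = 111.5 + 323.0 = 434.4 kN/m
FS = 434.4 / 201.3 = 2.158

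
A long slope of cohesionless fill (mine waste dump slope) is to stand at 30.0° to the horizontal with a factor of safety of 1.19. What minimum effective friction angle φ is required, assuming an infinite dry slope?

FS = tanφ/tanβ ⇒ tanφ = FS · tanβ = 1.19 · tan30.0° = 0.6870
φ = arctan(0.6870) = 34.49°

φ = 34.5°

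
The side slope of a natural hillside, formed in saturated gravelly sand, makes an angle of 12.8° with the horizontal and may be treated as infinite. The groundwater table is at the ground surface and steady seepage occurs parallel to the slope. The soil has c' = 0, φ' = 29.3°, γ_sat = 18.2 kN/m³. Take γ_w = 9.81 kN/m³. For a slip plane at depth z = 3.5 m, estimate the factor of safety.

With seepage parallel to the slope and the water table at the surface, the effective normal stress on the slip plane uses the buoyant unit weight γ' = γ_sat − γ_w while the driving shear stress uses γ_sat:
FS = [c' + γ' z cos²β tanφ'] / [γ_sat z sinβ cosβ]
(For c' = 0 this reduces to FS = (γ'/γ_sat)·tanφ'/tanβ.)
γ' = 18.2 − 9.81 = 8.39 kN/m³
Numerator = 0.0 + 8.39·3.5·cos²12.8°·tan29.3° = 0.0 + 8.39·3.5·0.9509·0.5612 = 15.670 kPa
Denominator = 18.2·3.5·sin12.8°·cos12.8° = 18.2·3.5·0.2215·0.9751 = 13.762 kPa
FS = 15.670 / 13.762 = 1.139

FS = 1.14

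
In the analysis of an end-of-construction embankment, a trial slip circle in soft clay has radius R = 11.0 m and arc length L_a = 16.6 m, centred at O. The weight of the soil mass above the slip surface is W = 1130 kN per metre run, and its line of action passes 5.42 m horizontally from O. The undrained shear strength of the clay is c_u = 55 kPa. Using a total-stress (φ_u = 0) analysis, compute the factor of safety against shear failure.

Taking moments about the centre O, the resisting moment is provided by the undrained shear strength acting along the arc:
M_R = c_u·L_a·R = 55·16.60·11.0 = 10043.0 kN·m/m
M_D = W·d = 1130·5.42 = 6124.6 kN·m/m
FS = M_R / M_D = 10043.0 / 6124.6 = 1.640

FS = 1.64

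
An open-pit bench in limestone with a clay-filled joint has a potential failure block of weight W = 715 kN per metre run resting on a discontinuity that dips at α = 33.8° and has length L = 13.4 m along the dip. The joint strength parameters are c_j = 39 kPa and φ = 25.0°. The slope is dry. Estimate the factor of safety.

FS = 2.01

Resolving the block weight along and normal to the plane and applying the Mohr–Coulomb strength on the joint:
N' = W cosα = 715·cos33.8° = 594.2 kN/m
Driving force T = W sinα = 715·sin33.8° = 397.8 kN/m
Resisting force R = c_j·L + N'·tanφ = 39·13.4 + 594.2·tan25.0° = 522.6 + 277.1 = 799.7 kN/m
FS = R / T = 799.7 / 397.8 = 2.010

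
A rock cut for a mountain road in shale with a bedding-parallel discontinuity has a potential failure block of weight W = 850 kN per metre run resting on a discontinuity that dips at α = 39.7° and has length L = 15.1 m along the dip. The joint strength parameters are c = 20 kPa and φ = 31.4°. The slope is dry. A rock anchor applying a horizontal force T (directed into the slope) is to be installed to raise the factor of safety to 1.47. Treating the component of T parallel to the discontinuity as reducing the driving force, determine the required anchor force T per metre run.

Resolving forces along and normal to the sliding plane, with the horizontal anchor force T adding T·sinα to the effective normal force and T·cosα acting up the plane against the driving force:
FS = [cL + (W cosα + T sinα) tanφ] / [W sinα − T cosα]
Without the anchor: N' = 654.0 kN/m, driving T_d = 543.0 kN/m, resisting R = 20·15.1 + 654.0·tan31.4° = 701.2 kN/m, FS = 1.29.
Setting FS = 1.47 and solving for T:
1.47·(543.0 − T cos39.7°) = 701.2 + T sin39.7°·tan31.4°
T·(sin39.7°·tan31.4° + 1.47·cos39.7°) = 1.47·543.0 − 701.2
T·(0.6388·0.6104 + 1.47·0.7694) = 798.1 − 701.2 = 96.9
T·1.5209 = 96.9
T = 63.7 kN/m

T = 64 kN/m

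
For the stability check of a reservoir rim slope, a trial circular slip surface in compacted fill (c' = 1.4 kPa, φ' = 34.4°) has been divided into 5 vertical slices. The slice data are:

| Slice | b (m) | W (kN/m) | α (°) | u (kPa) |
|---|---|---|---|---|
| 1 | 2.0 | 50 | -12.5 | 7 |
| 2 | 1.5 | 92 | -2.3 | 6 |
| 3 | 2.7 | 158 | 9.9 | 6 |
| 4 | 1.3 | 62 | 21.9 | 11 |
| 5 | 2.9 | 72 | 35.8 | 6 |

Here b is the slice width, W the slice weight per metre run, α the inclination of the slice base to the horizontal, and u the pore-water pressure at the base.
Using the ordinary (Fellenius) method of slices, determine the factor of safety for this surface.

Ordinary method of slices: FS = Σ[c'·Δl_i + (W_i cosα_i − u_i·Δl_i)·tanφ'] / Σ W_i sinα_i, with Δl_i = b_i / cosα_i.
Slice 1: Δl = 2.0/cos(-12.5°) = 2.049 m; N'_1 = 50·cos(-12.5°) − 7·2.049 = 34.5; c'Δl = 2.87; W sinα = -10.8
Slice 2: Δl = 1.5/cos(-2.3°) = 1.501 m; N'_2 = 92·cos(-2.3°) − 6·1.501 = 82.9; c'Δl = 2.10; W sinα = -3.7
Slice 3: Δl = 2.7/cos9.9° = 2.741 m; N'_3 = 158·cos9.9° − 6·2.741 = 139.2; c'Δl = 3.84; W sinα = 27.2
Slice 4: Δl = 1.3/cos21.9° = 1.401 m; N'_4 = 62·cos21.9° − 11·1.401 = 42.1; c'Δl = 1.96; W sinα = 23.1
Slice 5: Δl = 2.9/cos35.8° = 3.576 m; N'_5 = 72·cos35.8° − 6·3.576 = 36.9; c'Δl = 5.01; W sinα = 42.1
Σc'Δl = 15.8 kN/m; ΣN' = 335.7 kN/m; ΣW sinα = 77.9 kN/m
Resisting = 15.8 + 335.7·tan34.4° = 15.8 + 229.8 = 245.6 kN/m
FS = 245.6 / 77.9 = 3.153

FS = 3.15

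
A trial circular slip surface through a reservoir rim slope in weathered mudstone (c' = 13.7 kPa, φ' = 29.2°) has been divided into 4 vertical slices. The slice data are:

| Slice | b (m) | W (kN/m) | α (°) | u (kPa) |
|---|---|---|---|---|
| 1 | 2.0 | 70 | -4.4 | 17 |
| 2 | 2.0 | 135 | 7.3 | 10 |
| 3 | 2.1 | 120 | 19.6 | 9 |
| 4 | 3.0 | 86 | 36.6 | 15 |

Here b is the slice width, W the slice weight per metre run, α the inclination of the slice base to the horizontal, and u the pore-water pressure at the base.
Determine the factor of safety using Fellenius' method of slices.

Ordinary method of slices: FS = Σ[c'·Δl_i + (W_i cosα_i − u_i·Δl_i)·tanφ'] / Σ W_i sinα_i, with Δl_i = b_i / cosα_i.
Slice 1: Δl = 2.0/cos(-4.4°) = 2.006 m; N'_1 = 70·cos(-4.4°) − 17·2.006 = 35.7; c'Δl = 27.48; W sinα = -5.4
Slice 2: Δl = 2.0/cos7.3° = 2.016 m; N'_2 = 135·cos7.3° − 10·2.016 = 113.7; c'Δl = 27.62; W sinα = 17.2
Slice 3: Δl = 2.1/cos19.6° = 2.229 m; N'_3 = 120·cos19.6° − 9·2.229 = 93.0; c'Δl = 30.54; W sinα = 40.3
Slice 4: Δl = 3.0/cos36.6° = 3.737 m; N'_4 = 86·cos36.6° − 15·3.737 = 13.0; c'Δl = 51.19; W sinα = 51.3
Σc'Δl = 136.8 kN/m; ΣN' = 255.4 kN/m; ΣW sinα = 103.3 kN/m
Resisting = 136.8 + 255.4·tan29.2° = 136.8 + 142.7 = 279.6 kN/m
FS = 279.6 / 103.3 = 2.706

FS = 2.71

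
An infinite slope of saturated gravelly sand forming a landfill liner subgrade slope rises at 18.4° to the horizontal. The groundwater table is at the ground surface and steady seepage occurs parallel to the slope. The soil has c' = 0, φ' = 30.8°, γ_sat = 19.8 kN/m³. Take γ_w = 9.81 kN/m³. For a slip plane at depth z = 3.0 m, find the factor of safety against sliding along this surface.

With seepage parallel to the slope and the water table at the surface, the effective normal stress on the slip plane uses the buoyant unit weight γ' = γ_sat − γ_w while the driving shear stress uses γ_sat:
FS = [c' + γ' z cos²β tanφ'] / [γ_sat z sinβ cosβ]
(For c' = 0 this reduces to FS = (γ'/γ_sat)·tanφ'/tanβ.)
γ' = 19.8 − 9.81 = 9.99 kN/m³
Numerator = 0.0 + 9.99·3.0·cos²18.4°·tan30.8° = 0.0 + 9.99·3.0·0.9004·0.5961 = 16.086 kPa
Denominator = 19.8·3.0·sin18.4°·cos18.4° = 19.8·3.0·0.3156·0.9489 = 17.791 kPa
FS = 16.086 / 17.791 = 0.904

FS = 0.90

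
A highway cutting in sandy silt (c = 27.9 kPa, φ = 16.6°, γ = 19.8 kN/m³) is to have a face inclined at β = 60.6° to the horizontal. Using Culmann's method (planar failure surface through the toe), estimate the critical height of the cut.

H_c = 16.77 m

Culmann's analysis gives the critical failure plane at α_cr = (β + φ)/2 = (60.6 + 16.6)/2 = 38.6°, and the critical height
H_c = (4c/γ) · sinβ cosφ / [1 − cos(β − φ)]
    = (4·27.9/19.8) · sin60.6°·cos16.6° / [1 − cos(44.0°)]
    = 5.636 · 0.8712·0.9583 / [1 − 0.7193]
    = 5.636 · 0.8349 / 0.2807
    = 16.77 m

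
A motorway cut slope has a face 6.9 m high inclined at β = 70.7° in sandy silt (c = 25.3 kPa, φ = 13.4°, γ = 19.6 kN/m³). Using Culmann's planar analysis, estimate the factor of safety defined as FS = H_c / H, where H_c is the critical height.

FS = 1.49

H_c = (4c/γ) · sinβ cosφ / [1 − cos(β − φ)]
    = (4·25.3/19.6) · sin70.7°·cos13.4° / [1 − cos57.3°]
    = 5.163 · 0.9181 / 0.4598 = 10.31 m
FS = H_c / H = 10.31 / 6.9 = 1.494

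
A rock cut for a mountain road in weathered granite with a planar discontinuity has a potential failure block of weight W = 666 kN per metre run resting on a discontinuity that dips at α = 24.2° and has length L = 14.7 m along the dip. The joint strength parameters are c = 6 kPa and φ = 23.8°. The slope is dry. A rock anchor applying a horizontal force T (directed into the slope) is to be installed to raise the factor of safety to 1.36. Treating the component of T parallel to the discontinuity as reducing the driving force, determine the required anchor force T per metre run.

Resolving forces along and normal to the sliding plane, with the horizontal anchor force T adding T·sinα to the effective normal force and T·cosα acting up the plane against the driving force:
FS = [cL + (W cosα + T sinα) tanφ] / [W sinα − T cosα]
Without the anchor: N' = 607.5 kN/m, driving T_d = 273.0 kN/m, resisting R = 6·14.7 + 607.5·tan23.8° = 356.1 kN/m, FS = 1.30.
Setting FS = 1.36 and solving for T:
1.36·(273.0 − T cos24.2°) = 356.1 + T sin24.2°·tan23.8°
T·(sin24.2°·tan23.8° + 1.36·cos24.2°) = 1.36·273.0 − 356.1
T·(0.4099·0.4411 + 1.36·0.9121) = 371.3 − 356.1 = 15.2
T·1.4213 = 15.2
T = 10.7 kN/m

T = 11 kN/m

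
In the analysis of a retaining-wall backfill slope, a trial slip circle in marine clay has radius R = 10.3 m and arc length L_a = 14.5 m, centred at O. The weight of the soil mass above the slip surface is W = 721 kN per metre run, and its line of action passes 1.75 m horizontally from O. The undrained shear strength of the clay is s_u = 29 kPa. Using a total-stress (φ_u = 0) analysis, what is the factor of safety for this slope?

Taking moments about the centre O, the resisting moment is provided by the undrained shear strength acting along the arc:
M_R = s_u·L_a·R = 29·14.50·10.3 = 4331.2 kN·m/m
M_D = W·d = 721·1.75 = 1261.8 kN·m/m
FS = M_R / M_D = 4331.2 / 1261.8 = 3.433

FS = 3.43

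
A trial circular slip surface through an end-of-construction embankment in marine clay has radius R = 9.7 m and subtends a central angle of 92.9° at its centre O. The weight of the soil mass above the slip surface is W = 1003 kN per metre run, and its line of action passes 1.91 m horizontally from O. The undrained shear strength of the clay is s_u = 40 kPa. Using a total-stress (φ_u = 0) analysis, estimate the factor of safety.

FS = 3.19

Taking moments about the centre O, the resisting moment is provided by the undrained shear strength acting along the arc:
Arc length L_a = R·θ = 9.7·(92.9°·π/180) = 9.7·1.6214 = 15.73 m
M_R = s_u·L_a·R = 40·15.73·9.7 = 6102.3 kN·m/m
M_D = W·d = 1003·1.91 = 1915.7 kN·m/m
FS = M_R / M_D = 6102.3 / 1915.7 = 3.185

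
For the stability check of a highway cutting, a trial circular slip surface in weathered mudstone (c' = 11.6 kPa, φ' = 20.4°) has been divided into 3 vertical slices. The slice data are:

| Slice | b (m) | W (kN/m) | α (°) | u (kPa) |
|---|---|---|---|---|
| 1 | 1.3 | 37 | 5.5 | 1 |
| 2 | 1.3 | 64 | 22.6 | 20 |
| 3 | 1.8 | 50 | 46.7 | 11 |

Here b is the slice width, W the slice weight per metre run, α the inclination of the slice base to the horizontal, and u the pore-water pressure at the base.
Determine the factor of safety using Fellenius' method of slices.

FS = 1.37

Ordinary method of slices: FS = Σ[c'·Δl_i + (W_i cosα_i − u_i·Δl_i)·tanφ'] / Σ W_i sinα_i, with Δl_i = b_i / cosα_i.
Slice 1: Δl = 1.3/cos5.5° = 1.306 m; N'_1 = 37·cos5.5° − 1·1.306 = 35.5; c'Δl = 15.15; W sinα = 3.5
Slice 2: Δl = 1.3/cos22.6° = 1.408 m; N'_2 = 64·cos22.6° − 20·1.408 = 30.9; c'Δl = 16.33; W sinα = 24.6
Slice 3: Δl = 1.8/cos46.7° = 2.625 m; N'_3 = 50·cos46.7° − 11·2.625 = 5.4; c'Δl = 30.45; W sinα = 36.4
Σc'Δl = 61.9 kN/m; ΣN' = 71.9 kN/m; ΣW sinα = 64.5 kN/m
Resisting = 61.9 + 71.9·tan20.4° = 61.9 + 26.7 = 88.7 kN/m
FS = 88.7 / 64.5 = 1.374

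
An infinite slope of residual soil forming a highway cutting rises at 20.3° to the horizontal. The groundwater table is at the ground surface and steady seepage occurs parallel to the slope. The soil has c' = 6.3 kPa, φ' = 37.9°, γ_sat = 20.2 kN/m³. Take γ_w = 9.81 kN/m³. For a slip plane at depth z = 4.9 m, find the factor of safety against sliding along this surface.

FS = 1.28

With seepage parallel to the slope and the water table at the surface, the effective normal stress on the slip plane uses the buoyant unit weight γ' = γ_sat − γ_w while the driving shear stress uses γ_sat:
FS = [c' + γ' z cos²β tanφ'] / [γ_sat z sinβ cosβ]
γ' = 20.2 − 9.81 = 10.39 kN/m³
Numerator = 6.3 + 10.39·4.9·cos²20.3°·tan37.9° = 6.3 + 10.39·4.9·0.8796·0.7785 = 41.163 kPa
Denominator = 20.2·4.9·sin20.3°·cos20.3° = 20.2·4.9·0.3469·0.9379 = 32.207 kPa
FS = 41.163 / 32.207 = 1.278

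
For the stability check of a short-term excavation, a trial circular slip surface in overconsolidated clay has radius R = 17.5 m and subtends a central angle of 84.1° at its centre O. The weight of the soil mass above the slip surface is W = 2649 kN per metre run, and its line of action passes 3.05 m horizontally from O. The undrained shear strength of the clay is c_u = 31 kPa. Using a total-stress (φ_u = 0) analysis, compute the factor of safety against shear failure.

Taking moments about the centre O, the resisting moment is provided by the undrained shear strength acting along the arc:
Arc length L_a = R·θ = 17.5·(84.1°·π/180) = 17.5·1.4678 = 25.69 m
M_R = c_u·L_a·R = 31·25.69·17.5 = 13935.1 kN·m/m
M_D = W·d = 2649·3.05 = 8079.4 kN·m/m
FS = M_R / M_D = 13935.1 / 8079.4 = 1.725

FS = 1.72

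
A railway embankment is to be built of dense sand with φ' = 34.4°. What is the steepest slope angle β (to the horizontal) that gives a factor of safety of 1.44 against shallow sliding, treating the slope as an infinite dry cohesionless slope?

β = 25.4°

For an infinite dry cohesionless slope FS = tanφ'/tanβ, so tanβ = tanφ' / FS.
tanβ = tan34.4° / 1.44 = 0.6847 / 1.44 = 0.4755
β = arctan(0.4755) = 25.43°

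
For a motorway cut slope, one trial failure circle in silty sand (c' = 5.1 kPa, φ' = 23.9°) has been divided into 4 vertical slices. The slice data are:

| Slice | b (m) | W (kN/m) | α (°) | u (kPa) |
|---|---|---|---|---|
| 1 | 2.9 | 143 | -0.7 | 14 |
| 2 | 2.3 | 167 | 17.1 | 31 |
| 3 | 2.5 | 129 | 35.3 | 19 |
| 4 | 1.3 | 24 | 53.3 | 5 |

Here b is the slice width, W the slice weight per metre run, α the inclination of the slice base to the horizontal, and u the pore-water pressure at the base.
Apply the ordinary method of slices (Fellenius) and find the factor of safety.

FS = 1.13

Ordinary method of slices: FS = Σ[c'·Δl_i + (W_i cosα_i − u_i·Δl_i)·tanφ'] / Σ W_i sinα_i, with Δl_i = b_i / cosα_i.
Slice 1: Δl = 2.9/cos(-0.7°) = 2.900 m; N'_1 = 143·cos(-0.7°) − 14·2.900 = 102.4; c'Δl = 14.79; W sinα = -1.7
Slice 2: Δl = 2.3/cos17.1° = 2.406 m; N'_2 = 167·cos17.1° − 31·2.406 = 85.0; c'Δl = 12.27; W sinα = 49.1
Slice 3: Δl = 2.5/cos35.3° = 3.063 m; N'_3 = 129·cos35.3° − 19·3.063 = 47.1; c'Δl = 15.62; W sinα = 74.5
Slice 4: Δl = 1.3/cos53.3° = 2.175 m; N'_4 = 24·cos53.3° − 5·2.175 = 3.5; c'Δl = 11.09; W sinα = 19.2
Σc'Δl = 53.8 kN/m; ΣN' = 238.0 kN/m; ΣW sinα = 141.1 kN/m
Resisting = 53.8 + 238.0·tan23.9° = 53.8 + 105.4 = 159.2 kN/m
FS = 159.2 / 141.1 = 1.128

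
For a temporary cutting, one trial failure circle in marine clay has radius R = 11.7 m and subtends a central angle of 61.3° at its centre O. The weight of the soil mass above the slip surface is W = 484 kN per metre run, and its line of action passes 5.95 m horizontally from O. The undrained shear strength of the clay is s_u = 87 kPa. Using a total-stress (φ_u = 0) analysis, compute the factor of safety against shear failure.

Taking moments about the centre O, the resisting moment is provided by the undrained shear strength acting along the arc:
Arc length L_a = R·θ = 11.7·(61.3°·π/180) = 11.7·1.0699 = 12.52 m
M_R = s_u·L_a·R = 87·12.52·11.7 = 12741.7 kN·m/m
M_D = W·d = 484·5.95 = 2879.8 kN·m/m
FS = M_R / M_D = 12741.7 / 2879.8 = 4.425

FS = 4.42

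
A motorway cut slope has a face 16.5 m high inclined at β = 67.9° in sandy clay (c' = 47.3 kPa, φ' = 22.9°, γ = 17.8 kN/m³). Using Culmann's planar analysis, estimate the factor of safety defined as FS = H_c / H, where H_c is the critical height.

FS = 1.88

H_c = (4c'/γ) · sinβ cosφ' / [1 − cos(β − φ')]
    = (4·47.3/17.8) · sin67.9°·cos22.9° / [1 − cos45.0°]
    = 10.629 · 0.8535 / 0.2929 = 30.97 m
FS = H_c / H = 30.97 / 16.5 = 1.877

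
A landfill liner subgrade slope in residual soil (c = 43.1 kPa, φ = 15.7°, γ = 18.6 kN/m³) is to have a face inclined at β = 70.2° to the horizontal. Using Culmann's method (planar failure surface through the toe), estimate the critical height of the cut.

Culmann's analysis gives the critical failure plane at α_cr = (β + φ)/2 = (70.2 + 15.7)/2 = 43.0°, and the critical height
H_c = (4c/γ) · sinβ cosφ / [1 − cos(β − φ)]
    = (4·43.1/18.6) · sin70.2°·cos15.7° / [1 − cos(54.5°)]
    = 9.269 · 0.9409·0.9627 / [1 − 0.5807]
    = 9.269 · 0.9058 / 0.4193
    = 20.02 m

H_c = 20.02 m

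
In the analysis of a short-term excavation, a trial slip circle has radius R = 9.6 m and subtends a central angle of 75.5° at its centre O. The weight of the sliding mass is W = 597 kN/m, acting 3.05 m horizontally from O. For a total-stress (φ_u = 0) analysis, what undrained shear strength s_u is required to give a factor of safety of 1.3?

FS = s_u·L_a·R / (W·d), so s_u = FS·W·d / (L_a·R).
Arc length L_a = R·θ = 9.6·(75.5°·π/180) = 9.6·1.3177 = 12.65 m
s_u = 1.3·597·3.05 / (12.65·9.6) = 2367.1 / 121.44 = 19.49 kPa

s_u = 19.5 kPa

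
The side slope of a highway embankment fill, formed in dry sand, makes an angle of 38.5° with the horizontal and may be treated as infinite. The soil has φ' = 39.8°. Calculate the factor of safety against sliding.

FS = 1.05

For a dry cohesionless infinite slope the factor of safety is FS = tanφ' / tanβ.
FS = tan39.8° / tan38.5° = 0.8332 / 0.7954 = 1.047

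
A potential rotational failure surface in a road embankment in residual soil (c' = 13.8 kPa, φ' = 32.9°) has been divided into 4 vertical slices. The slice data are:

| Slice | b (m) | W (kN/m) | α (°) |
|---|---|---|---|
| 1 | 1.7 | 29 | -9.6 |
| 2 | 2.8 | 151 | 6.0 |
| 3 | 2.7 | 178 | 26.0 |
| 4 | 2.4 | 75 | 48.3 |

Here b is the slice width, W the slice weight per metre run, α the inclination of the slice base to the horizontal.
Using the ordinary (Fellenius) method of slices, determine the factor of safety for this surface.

FS = 2.80

Ordinary method of slices: FS = Σ[c'·Δl_i + (W_i cosα_i)·tanφ'] / Σ W_i sinα_i, with Δl_i = b_i / cosα_i.
Slice 1: Δl = 1.7/cos(-9.6°) = 1.724 m; N'_1 = 29·cos(-9.6°) = 28.6; c'Δl = 23.79; W sinα = -4.8
Slice 2: Δl = 2.8/cos6.0° = 2.815 m; N'_2 = 151·cos6.0° = 150.2; c'Δl = 38.85; W sinα = 15.8
Slice 3: Δl = 2.7/cos26.0° = 3.004 m; N'_3 = 178·cos26.0° = 160.0; c'Δl = 41.46; W sinα = 78.0
Slice 4: Δl = 2.4/cos48.3° = 3.608 m; N'_4 = 75·cos48.3° = 49.9; c'Δl = 49.79; W sinα = 56.0
Σc'Δl = 153.9 kN/m; ΣN' = 388.6 kN/m; ΣW sinα = 145.0 kN/m
Resisting = 153.9 + 388.6·tan32.9° = 153.9 + 251.4 = 405.3 kN/m
FS = 405.3 / 145.0 = 2.796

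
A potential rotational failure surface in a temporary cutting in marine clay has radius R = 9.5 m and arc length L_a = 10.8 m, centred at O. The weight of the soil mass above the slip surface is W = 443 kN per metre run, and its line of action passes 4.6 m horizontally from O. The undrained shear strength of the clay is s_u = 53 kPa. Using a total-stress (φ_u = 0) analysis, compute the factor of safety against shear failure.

Taking moments about the centre O, the resisting moment is provided by the undrained shear strength acting along the arc:
M_R = s_u·L_a·R = 53·10.80·9.5 = 5437.8 kN·m/m
M_D = W·d = 443·4.6 = 2037.8 kN·m/m
FS = M_R / M_D = 5437.8 / 2037.8 = 2.668

FS = 2.67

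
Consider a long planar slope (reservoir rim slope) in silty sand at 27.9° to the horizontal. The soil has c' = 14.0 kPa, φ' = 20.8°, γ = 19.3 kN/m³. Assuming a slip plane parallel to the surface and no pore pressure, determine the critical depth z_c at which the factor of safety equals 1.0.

z_c = 6.21 m

Setting FS = 1.00 in FS = [c' + γz cos²β tanφ'] / [γz sinβ cosβ] and solving for z:
z = c' / [γ cosβ (FS·sinβ − cosβ·tanφ')]
  = 14.0 / [19.3·cos27.9°·(1.00·sin27.9° − cos27.9°·tan20.8°)]
  = 14.0 / [19.3·0.8838·(1.00·0.4679 − 0.8838·0.3799)]
  = 14.0 / 2.2552 = 6.208 m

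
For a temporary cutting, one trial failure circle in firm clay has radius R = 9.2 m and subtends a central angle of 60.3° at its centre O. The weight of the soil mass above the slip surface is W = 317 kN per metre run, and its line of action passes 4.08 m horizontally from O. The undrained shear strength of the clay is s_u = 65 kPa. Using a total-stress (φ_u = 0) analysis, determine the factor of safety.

Taking moments about the centre O, the resisting moment is provided by the undrained shear strength acting along the arc:
Arc length L_a = R·θ = 9.2·(60.3°·π/180) = 9.2·1.0524 = 9.68 m
M_R = s_u·L_a·R = 65·9.68·9.2 = 5790.1 kN·m/m
M_D = W·d = 317·4.08 = 1293.4 kN·m/m
FS = M_R / M_D = 5790.1 / 1293.4 = 4.477

FS = 4.48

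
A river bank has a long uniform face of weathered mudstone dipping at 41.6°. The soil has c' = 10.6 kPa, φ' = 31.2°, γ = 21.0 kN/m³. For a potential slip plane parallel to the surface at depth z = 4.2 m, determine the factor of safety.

FS = 0.92

For an infinite slope with a slip plane parallel to the surface (no pore pressure): FS = [c' + γz cos²β tanφ'] / [γz sinβ cosβ].
γz = 21.0·4.2 = 88.20 kN/m²
Numerator = 10.6 + 88.20·cos²41.6°·tan31.2° = 10.6 + 88.20·0.5592·0.6056 = 40.470 kPa
Denominator = 88.20·sin41.6°·cos41.6° = 88.20·0.6639·0.7478 = 43.790 kPa
FS = 40.470 / 43.790 = 0.924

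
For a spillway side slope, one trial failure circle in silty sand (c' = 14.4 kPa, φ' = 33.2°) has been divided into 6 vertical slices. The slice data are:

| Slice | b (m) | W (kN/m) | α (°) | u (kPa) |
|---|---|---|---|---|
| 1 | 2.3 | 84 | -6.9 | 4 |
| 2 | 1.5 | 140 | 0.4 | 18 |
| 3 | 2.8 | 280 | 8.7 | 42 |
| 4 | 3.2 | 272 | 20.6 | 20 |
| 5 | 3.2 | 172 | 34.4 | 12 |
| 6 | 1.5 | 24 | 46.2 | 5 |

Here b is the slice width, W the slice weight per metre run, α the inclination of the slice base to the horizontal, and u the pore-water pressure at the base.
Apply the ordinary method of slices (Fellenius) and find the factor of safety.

FS = 2.65

Ordinary method of slices: FS = Σ[c'·Δl_i + (W_i cosα_i − u_i·Δl_i)·tanφ'] / Σ W_i sinα_i, with Δl_i = b_i / cosα_i.
Slice 1: Δl = 2.3/cos(-6.9°) = 2.317 m; N'_1 = 84·cos(-6.9°) − 4·2.317 = 74.1; c'Δl = 33.36; W sinα = -10.1
Slice 2: Δl = 1.5/cos0.4° = 1.500 m; N'_2 = 140·cos0.4° − 18·1.500 = 113.0; c'Δl = 21.60; W sinα = 1.0
Slice 3: Δl = 2.8/cos8.7° = 2.833 m; N'_3 = 280·cos8.7° − 42·2.833 = 157.8; c'Δl = 40.79; W sinα = 42.4
Slice 4: Δl = 3.2/cos20.6° = 3.419 m; N'_4 = 272·cos20.6° − 20·3.419 = 186.2; c'Δl = 49.23; W sinα = 95.7
Slice 5: Δl = 3.2/cos34.4° = 3.878 m; N'_5 = 172·cos34.4° − 12·3.878 = 95.4; c'Δl = 55.85; W sinα = 97.2
Slice 6: Δl = 1.5/cos46.2° = 2.167 m; N'_6 = 24·cos46.2° − 5·2.167 = 5.8; c'Δl = 31.21; W sinα = 17.3
Σc'Δl = 232.0 kN/m; ΣN' = 632.3 kN/m; ΣW sinα = 243.4 kN/m
Resisting = 232.0 + 632.3·tan33.2° = 232.0 + 413.8 = 645.8 kN/m
FS = 645.8 / 243.4 = 2.653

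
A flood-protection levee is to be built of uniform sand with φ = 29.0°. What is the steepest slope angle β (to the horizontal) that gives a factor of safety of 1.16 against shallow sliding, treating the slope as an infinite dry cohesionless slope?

β = 25.5°

For an infinite dry cohesionless slope FS = tanφ/tanβ, so tanβ = tanφ / FS.
tanβ = tan29.0° / 1.16 = 0.5543 / 1.16 = 0.4779
β = arctan(0.4779) = 25.54°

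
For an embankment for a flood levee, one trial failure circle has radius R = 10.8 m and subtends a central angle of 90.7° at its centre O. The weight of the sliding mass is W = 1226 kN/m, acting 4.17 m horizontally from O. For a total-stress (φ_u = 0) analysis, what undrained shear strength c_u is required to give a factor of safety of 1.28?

c_u = 35.4 kPa

FS = c_u·L_a·R / (W·d), so c_u = FS·W·d / (L_a·R).
Arc length L_a = R·θ = 10.8·(90.7°·π/180) = 10.8·1.5830 = 17.10 m
c_u = 1.28·1226·4.17 / (17.10·10.8) = 6543.9 / 184.64 = 35.44 kPa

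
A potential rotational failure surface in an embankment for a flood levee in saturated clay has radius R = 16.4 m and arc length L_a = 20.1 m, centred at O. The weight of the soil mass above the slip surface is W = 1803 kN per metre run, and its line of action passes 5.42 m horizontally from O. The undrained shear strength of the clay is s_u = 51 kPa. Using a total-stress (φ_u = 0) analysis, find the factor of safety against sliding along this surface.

Taking moments about the centre O, the resisting moment is provided by the undrained shear strength acting along the arc:
M_R = s_u·L_a·R = 51·20.10·16.4 = 16811.6 kN·m/m
M_D = W·d = 1803·5.42 = 9772.3 kN·m/m
FS = M_R / M_D = 16811.6 / 9772.3 = 1.720

FS = 1.72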